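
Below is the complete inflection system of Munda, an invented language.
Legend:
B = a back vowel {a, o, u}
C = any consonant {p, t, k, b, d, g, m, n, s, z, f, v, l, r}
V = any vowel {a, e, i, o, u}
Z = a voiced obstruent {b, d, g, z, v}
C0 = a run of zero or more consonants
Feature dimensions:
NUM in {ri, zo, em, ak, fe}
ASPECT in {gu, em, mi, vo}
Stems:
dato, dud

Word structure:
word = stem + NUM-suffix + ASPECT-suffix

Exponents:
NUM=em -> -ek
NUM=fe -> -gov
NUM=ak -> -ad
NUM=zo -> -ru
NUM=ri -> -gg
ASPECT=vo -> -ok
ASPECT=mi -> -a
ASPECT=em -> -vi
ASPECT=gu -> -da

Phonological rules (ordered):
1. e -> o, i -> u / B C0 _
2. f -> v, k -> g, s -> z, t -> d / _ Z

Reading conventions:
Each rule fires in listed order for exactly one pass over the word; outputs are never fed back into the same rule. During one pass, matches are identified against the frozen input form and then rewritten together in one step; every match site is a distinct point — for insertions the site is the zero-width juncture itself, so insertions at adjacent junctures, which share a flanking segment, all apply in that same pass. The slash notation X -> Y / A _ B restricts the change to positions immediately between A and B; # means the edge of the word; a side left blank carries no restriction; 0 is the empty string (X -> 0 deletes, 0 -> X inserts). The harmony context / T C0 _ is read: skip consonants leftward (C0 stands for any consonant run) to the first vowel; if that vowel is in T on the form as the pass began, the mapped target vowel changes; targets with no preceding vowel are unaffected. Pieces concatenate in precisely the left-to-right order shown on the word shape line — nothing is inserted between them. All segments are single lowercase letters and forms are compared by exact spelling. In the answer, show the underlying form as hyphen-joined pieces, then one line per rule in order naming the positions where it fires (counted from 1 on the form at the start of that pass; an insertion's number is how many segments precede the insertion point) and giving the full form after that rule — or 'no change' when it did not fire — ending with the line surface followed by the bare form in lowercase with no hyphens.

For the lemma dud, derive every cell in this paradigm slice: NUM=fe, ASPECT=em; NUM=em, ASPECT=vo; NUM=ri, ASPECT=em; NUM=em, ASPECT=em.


cell NUM=fe, ASPECT=em:
underlying: dud-gov-vi
1. e -> o, i -> u / B C0 _: fires at position(s) 8: dudgovvu
2. f -> v, k -> g, s -> z, t -> d / _ Z: no change
surface: dudgovvu

cell NUM=em, ASPECT=vo:
underlying: dud-ek-ok
1. e -> o, i -> u / B C0 _: fires at position(s) 4: dudokok
2. f -> v, k -> g, s -> z, t -> d / _ Z: no change
surface: dudokok

cell NUM=ri, ASPECT=em:
underlying: dud-gg-vi
1. e -> o, i -> u / B C0 _: fires at position(s) 7: dudggvu
2. f -> v, k -> g, s -> z, t -> d / _ Z: no change
surface: dudggvu

cell NUM=em, ASPECT=em:
underlying: dud-ek-vi
1. e -> o, i -> u / B C0 _: fires at position(s) 4: dudokvi
2. f -> v, k -> g, s -> z, t -> d / _ Z: fires at position(s) 5: dudogvi
surface: dudogvi


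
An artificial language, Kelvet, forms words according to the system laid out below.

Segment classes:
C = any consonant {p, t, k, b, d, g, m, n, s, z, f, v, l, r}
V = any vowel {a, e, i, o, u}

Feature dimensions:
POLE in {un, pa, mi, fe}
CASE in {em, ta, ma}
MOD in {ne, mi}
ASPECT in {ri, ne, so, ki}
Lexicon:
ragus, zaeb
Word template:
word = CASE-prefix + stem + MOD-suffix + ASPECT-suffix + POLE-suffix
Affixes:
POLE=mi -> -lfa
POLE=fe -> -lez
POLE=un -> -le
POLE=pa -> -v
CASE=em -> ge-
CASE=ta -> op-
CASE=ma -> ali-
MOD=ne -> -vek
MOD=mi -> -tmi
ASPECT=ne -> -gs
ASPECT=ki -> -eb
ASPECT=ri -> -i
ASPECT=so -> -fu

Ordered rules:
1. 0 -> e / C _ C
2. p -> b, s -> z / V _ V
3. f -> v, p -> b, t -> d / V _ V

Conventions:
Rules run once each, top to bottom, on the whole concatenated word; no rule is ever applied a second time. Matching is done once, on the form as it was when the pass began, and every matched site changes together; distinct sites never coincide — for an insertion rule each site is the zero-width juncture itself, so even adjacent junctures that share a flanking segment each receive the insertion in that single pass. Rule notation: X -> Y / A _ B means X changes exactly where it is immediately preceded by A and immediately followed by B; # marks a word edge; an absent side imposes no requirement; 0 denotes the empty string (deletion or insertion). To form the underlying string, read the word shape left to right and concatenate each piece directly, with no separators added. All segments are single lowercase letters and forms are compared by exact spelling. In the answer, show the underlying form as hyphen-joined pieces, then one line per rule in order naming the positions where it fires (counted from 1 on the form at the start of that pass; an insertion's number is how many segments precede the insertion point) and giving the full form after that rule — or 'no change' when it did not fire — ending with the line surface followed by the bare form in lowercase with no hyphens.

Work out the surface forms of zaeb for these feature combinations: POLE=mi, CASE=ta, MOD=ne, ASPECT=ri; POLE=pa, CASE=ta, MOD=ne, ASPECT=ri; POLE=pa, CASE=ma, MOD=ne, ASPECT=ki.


cell POLE=mi, CASE=ta, MOD=ne, ASPECT=ri:
underlying: op-zaeb-vek-i-lfa
1. 0 -> e / C _ C: inserts after position(s) 2, 6, 11: opezaebevekilefa
2. p -> b, s -> z / V _ V: fires at position(s) 2: obezaebevekilefa
3. f -> v, p -> b, t -> d / V _ V: fires at position(s) 15: obezaebevekileva
surface: obezaebevekileva

cell POLE=pa, CASE=ta, MOD=ne, ASPECT=ri:
underlying: op-zaeb-vek-i-v
1. 0 -> e / C _ C: inserts after position(s) 2, 6: opezaebevekiv
2. p -> b, s -> z / V _ V: fires at position(s) 2: obezaebevekiv
3. f -> v, p -> b, t -> d / V _ V: no change
surface: obezaebevekiv

cell POLE=pa, CASE=ma, MOD=ne, ASPECT=ki:
underlying: ali-zaeb-vek-eb-v
1. 0 -> e / C _ C: inserts after position(s) 7, 12: alizaebevekebev
2. p -> b, s -> z / V _ V: no change
3. f -> v, p -> b, t -> d / V _ V: no change
surface: alizaebevekebev


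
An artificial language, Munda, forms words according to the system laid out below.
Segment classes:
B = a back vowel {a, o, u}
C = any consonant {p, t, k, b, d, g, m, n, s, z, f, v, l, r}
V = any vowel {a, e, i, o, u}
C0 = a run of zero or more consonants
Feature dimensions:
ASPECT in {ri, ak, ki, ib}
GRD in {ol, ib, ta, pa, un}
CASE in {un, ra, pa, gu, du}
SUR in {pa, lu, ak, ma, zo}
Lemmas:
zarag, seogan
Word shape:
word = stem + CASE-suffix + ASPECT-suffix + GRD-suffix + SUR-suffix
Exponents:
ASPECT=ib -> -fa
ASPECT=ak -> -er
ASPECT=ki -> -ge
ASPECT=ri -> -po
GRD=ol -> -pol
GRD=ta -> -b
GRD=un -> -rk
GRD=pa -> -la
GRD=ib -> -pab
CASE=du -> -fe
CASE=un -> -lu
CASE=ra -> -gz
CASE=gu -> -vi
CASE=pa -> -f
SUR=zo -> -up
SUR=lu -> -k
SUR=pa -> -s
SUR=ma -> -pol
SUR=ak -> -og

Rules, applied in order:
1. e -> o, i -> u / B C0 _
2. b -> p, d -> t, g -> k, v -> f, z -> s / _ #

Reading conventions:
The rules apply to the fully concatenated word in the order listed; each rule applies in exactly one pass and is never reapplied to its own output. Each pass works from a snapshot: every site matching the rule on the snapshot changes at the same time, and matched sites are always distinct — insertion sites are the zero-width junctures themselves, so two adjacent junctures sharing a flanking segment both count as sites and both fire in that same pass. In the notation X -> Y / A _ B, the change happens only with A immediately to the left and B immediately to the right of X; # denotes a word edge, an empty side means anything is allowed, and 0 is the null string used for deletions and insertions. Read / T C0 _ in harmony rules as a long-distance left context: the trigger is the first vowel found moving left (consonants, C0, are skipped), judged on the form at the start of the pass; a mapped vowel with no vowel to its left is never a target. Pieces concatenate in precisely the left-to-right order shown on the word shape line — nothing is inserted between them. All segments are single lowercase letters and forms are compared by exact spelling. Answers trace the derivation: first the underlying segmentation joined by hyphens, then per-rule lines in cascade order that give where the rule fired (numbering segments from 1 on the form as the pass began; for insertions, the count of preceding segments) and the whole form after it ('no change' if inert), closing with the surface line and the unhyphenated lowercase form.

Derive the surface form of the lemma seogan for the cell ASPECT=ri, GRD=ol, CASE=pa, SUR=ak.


underlying: seogan-f-po-pol-og
1. e -> o, i -> u / B C0 _: no change
2. b -> p, d -> t, g -> k, v -> f, z -> s / _ #: fires at position(s) 14: seoganfpopolok
surface: seoganfpopolok


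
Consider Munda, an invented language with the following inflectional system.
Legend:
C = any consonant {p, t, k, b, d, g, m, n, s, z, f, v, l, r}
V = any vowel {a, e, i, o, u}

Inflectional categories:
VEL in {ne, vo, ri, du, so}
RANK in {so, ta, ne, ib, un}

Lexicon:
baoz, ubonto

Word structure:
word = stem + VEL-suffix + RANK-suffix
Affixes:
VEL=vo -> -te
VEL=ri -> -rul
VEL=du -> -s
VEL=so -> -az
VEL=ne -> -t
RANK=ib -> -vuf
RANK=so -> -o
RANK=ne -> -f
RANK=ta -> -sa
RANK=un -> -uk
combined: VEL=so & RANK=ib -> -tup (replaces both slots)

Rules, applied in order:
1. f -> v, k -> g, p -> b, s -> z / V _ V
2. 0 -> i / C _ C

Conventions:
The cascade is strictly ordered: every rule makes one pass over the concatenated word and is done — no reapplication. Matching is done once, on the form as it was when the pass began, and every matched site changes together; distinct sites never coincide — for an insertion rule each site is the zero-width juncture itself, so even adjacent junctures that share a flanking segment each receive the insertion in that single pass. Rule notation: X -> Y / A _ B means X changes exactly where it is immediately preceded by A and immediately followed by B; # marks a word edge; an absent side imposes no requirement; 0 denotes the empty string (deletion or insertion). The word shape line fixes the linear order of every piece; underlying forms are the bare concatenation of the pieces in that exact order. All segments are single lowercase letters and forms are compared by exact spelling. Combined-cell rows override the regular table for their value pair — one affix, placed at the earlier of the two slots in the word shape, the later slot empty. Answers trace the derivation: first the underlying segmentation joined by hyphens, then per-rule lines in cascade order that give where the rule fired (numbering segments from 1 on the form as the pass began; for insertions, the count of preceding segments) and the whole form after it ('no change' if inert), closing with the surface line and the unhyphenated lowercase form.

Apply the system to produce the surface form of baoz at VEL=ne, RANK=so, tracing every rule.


underlying: baoz-t-o
1. f -> v, k -> g, p -> b, s -> z / V _ V: no change
2. 0 -> i / C _ C: inserts after position(s) 4: baozito
surface: baozito


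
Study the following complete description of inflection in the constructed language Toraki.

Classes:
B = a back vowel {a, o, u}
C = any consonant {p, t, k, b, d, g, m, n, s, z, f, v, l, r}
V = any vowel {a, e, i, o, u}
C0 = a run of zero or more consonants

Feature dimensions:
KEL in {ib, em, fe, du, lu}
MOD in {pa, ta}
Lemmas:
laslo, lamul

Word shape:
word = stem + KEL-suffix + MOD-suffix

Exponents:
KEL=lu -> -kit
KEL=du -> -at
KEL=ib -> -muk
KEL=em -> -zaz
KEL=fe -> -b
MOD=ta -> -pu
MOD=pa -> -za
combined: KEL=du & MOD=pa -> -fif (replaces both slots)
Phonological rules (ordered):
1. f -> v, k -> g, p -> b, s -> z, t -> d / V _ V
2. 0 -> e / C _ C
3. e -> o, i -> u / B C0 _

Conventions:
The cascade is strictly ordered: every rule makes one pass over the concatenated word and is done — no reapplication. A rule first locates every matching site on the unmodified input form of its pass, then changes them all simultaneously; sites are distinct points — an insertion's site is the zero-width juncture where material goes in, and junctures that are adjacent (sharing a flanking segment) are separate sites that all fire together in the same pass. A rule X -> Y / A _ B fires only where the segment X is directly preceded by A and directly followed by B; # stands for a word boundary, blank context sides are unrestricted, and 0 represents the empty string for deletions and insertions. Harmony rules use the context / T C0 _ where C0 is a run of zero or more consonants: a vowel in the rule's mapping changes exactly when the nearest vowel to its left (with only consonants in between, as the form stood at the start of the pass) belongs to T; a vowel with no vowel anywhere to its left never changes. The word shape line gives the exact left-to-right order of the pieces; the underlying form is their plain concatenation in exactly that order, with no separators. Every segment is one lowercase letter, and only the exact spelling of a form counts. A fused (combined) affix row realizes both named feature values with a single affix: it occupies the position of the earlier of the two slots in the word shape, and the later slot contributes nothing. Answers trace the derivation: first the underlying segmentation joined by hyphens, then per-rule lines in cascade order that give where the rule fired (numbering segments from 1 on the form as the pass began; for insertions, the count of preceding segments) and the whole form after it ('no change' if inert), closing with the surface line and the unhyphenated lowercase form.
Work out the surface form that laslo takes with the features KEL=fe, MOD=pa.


underlying: laslo-b-za
1. f -> v, k -> g, p -> b, s -> z, t -> d / V _ V: no change
2. 0 -> e / C _ C: inserts after position(s) 3, 6: laselobeza
3. e -> o, i -> u / B C0 _: fires at position(s) 4, 8: lasoloboza
surface: lasoloboza


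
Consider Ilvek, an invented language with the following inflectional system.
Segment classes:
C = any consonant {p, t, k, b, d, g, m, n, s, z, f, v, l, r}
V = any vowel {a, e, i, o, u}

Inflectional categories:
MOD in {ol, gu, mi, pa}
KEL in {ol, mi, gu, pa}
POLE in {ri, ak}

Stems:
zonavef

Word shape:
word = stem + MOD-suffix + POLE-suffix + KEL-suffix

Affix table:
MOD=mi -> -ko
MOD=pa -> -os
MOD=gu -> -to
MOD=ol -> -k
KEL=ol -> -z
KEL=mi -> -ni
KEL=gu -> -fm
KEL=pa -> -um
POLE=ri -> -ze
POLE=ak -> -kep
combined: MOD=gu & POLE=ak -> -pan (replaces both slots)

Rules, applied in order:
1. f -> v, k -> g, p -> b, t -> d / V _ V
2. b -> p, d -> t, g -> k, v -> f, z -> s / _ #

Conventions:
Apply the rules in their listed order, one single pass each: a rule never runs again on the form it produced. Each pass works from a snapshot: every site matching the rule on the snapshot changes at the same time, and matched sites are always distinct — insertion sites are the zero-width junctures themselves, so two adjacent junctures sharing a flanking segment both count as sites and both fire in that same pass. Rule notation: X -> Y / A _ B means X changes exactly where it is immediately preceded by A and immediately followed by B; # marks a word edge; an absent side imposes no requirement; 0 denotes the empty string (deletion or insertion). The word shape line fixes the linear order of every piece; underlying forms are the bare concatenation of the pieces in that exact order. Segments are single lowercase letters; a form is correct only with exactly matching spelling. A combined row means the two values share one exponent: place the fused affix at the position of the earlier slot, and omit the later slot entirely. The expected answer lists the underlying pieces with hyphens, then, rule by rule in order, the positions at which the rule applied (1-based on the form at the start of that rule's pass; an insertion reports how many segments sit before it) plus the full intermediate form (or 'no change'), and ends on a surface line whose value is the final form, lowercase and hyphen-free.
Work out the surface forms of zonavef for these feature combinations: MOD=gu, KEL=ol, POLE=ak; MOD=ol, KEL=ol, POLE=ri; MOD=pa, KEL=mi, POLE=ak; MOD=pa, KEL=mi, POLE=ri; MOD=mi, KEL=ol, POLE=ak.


cell MOD=gu, KEL=ol, POLE=ak:
underlying: zonavef-pan-z
1. f -> v, k -> g, p -> b, t -> d / V _ V: no change
2. b -> p, d -> t, g -> k, v -> f, z -> s / _ #: fires at position(s) 11: zonavefpans
surface: zonavefpans

cell MOD=ol, KEL=ol, POLE=ri:
underlying: zonavef-k-ze-z
1. f -> v, k -> g, p -> b, t -> d / V _ V: no change
2. b -> p, d -> t, g -> k, v -> f, z -> s / _ #: fires at position(s) 11: zonavefkzes
surface: zonavefkzes

cell MOD=pa, KEL=mi, POLE=ak:
underlying: zonavef-os-kep-ni
1. f -> v, k -> g, p -> b, t -> d / V _ V: fires at position(s) 7: zonavevoskepni
2. b -> p, d -> t, g -> k, v -> f, z -> s / _ #: no change
surface: zonavevoskepni

cell MOD=pa, KEL=mi, POLE=ri:
underlying: zonavef-os-ze-ni
1. f -> v, k -> g, p -> b, t -> d / V _ V: fires at position(s) 7: zonavevoszeni
2. b -> p, d -> t, g -> k, v -> f, z -> s / _ #: no change
surface: zonavevoszeni

cell MOD=mi, KEL=ol, POLE=ak:
underlying: zonavef-ko-kep-z
1. f -> v, k -> g, p -> b, t -> d / V _ V: fires at position(s) 10: zonavefkogepz
2. b -> p, d -> t, g -> k, v -> f, z -> s / _ #: fires at position(s) 13: zonavefkogeps
surface: zonavefkogeps


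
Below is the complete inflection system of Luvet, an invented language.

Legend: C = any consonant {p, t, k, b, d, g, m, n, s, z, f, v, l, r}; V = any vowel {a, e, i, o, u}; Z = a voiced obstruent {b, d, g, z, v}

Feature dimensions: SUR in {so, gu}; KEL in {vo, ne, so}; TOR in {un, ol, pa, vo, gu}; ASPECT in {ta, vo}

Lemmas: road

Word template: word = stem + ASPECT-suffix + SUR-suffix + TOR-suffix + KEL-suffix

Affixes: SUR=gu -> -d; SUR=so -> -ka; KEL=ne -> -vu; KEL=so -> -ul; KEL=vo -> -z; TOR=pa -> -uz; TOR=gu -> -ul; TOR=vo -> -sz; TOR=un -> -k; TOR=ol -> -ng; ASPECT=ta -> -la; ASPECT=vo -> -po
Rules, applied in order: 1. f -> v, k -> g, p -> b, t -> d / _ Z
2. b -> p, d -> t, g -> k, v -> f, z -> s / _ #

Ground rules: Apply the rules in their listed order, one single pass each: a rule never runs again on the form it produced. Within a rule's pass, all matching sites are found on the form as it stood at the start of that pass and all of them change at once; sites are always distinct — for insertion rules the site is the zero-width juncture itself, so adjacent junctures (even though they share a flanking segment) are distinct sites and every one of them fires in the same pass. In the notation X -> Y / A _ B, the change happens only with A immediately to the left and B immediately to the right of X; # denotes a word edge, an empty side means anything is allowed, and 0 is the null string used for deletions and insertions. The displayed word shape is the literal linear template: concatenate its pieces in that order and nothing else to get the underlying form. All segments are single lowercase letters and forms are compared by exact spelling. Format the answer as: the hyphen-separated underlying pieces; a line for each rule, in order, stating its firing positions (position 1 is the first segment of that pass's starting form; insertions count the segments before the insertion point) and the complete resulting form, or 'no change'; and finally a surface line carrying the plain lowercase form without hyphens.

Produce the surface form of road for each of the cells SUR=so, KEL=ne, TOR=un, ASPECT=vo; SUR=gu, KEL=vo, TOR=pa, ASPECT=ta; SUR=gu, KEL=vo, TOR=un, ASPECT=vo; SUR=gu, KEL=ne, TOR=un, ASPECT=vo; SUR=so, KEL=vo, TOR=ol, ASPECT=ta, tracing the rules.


cell SUR=so, KEL=ne, TOR=un, ASPECT=vo:
underlying: road-po-ka-k-vu
1. f -> v, k -> g, p -> b, t -> d / _ Z: fires at position(s) 9: roadpokagvu
2. b -> p, d -> t, g -> k, v -> f, z -> s / _ #: no change
surface: roadpokagvu

cell SUR=gu, KEL=vo, TOR=pa, ASPECT=ta:
underlying: road-la-d-uz-z
1. f -> v, k -> g, p -> b, t -> d / _ Z: no change
2. b -> p, d -> t, g -> k, v -> f, z -> s / _ #: fires at position(s) 10: roadladuzs
surface: roadladuzs

cell SUR=gu, KEL=vo, TOR=un, ASPECT=vo:
underlying: road-po-d-k-z
1. f -> v, k -> g, p -> b, t -> d / _ Z: fires at position(s) 8: roadpodgz
2. b -> p, d -> t, g -> k, v -> f, z -> s / _ #: fires at position(s) 9: roadpodgs
surface: roadpodgs

cell SUR=gu, KEL=ne, TOR=un, ASPECT=vo:
underlying: road-po-d-k-vu
1. f -> v, k -> g, p -> b, t -> d / _ Z: fires at position(s) 8: roadpodgvu
2. b -> p, d -> t, g -> k, v -> f, z -> s / _ #: no change
surface: roadpodgvu

cell SUR=so, KEL=vo, TOR=ol, ASPECT=ta:
underlying: road-la-ka-ng-z
1. f -> v, k -> g, p -> b, t -> d / _ Z: no change
2. b -> p, d -> t, g -> k, v -> f, z -> s / _ #: fires at position(s) 11: roadlakangs
surface: roadlakangs


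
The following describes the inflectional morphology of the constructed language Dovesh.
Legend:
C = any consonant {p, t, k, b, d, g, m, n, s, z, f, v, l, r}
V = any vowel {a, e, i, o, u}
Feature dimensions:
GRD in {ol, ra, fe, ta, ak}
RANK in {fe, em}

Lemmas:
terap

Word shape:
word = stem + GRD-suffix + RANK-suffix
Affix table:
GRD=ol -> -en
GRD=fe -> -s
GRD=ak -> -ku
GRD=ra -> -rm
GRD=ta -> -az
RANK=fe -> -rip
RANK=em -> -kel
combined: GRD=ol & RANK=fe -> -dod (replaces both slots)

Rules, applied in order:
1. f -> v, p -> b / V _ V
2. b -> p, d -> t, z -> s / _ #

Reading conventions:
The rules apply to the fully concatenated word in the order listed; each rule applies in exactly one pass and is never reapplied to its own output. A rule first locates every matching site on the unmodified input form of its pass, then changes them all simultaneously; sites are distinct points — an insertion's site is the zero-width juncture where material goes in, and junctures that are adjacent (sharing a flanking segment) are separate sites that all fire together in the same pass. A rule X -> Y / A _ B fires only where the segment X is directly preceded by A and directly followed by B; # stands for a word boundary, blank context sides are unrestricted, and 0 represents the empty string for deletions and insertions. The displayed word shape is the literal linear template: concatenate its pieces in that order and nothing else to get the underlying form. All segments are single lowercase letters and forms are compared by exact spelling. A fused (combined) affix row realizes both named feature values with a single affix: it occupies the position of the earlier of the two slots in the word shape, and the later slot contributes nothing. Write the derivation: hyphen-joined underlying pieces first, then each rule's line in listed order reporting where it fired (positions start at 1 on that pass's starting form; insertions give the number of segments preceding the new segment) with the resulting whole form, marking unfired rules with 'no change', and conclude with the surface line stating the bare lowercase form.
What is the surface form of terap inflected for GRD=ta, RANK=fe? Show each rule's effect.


underlying: terap-az-rip
1. f -> v, p -> b / V _ V: fires at position(s) 5: terabazrip
2. b -> p, d -> t, z -> s / _ #: no change
surface: terabazrip


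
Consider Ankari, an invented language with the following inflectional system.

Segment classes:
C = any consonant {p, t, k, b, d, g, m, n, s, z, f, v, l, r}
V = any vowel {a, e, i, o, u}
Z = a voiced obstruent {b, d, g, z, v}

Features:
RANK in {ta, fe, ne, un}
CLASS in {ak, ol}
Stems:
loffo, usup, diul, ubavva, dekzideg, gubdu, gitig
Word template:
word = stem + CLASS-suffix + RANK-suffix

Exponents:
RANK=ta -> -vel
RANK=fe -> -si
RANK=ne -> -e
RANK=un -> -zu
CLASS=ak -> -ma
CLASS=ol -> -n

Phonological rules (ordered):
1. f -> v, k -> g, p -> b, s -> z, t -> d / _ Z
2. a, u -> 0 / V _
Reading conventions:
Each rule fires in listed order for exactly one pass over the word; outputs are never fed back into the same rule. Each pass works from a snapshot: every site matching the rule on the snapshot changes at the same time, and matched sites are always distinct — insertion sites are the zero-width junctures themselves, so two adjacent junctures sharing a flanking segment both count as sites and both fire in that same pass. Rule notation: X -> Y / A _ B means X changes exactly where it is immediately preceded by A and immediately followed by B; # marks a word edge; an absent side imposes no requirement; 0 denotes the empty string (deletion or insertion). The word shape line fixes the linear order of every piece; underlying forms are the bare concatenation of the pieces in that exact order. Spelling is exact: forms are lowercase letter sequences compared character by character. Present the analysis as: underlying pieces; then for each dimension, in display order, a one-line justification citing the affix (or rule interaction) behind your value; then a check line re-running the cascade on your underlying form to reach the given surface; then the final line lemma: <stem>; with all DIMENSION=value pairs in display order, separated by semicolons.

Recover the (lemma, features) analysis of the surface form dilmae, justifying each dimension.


underlying: diul-ma-e
RANK=ne - signalled by the affix -e
CLASS=ak - signalled by the affix -ma
check: diulmae -> diulmae -> dilmae
lemma: diul; RANK=ne; CLASS=ak


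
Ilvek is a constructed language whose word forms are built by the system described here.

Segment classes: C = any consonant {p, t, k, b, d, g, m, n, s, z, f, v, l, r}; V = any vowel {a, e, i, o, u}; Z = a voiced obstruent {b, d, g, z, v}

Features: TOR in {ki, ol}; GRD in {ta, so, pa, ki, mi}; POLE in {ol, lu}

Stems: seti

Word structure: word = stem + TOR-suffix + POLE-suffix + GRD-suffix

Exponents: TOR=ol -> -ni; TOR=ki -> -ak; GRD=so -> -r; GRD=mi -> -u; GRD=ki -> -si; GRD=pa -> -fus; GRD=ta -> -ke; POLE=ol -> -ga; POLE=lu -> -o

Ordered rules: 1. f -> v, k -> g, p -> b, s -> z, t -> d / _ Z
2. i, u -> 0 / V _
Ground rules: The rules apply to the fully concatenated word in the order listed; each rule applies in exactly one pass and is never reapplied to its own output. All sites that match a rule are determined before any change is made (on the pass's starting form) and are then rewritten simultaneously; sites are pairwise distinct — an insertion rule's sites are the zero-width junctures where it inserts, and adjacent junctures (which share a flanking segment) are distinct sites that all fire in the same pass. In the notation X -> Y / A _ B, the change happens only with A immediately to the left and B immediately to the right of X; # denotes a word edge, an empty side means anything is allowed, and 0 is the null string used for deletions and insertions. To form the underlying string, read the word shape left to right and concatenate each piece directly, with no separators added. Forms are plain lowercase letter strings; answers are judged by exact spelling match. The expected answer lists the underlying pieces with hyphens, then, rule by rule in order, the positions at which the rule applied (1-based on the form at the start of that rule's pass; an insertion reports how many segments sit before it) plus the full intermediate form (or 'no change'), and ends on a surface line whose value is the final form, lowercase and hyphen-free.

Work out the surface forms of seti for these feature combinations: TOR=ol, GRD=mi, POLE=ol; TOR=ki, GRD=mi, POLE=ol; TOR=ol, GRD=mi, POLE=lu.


cell TOR=ol, GRD=mi, POLE=ol:
underlying: seti-ni-ga-u
1. f -> v, k -> g, p -> b, s -> z, t -> d / _ Z: no change
2. i, u -> 0 / V _: fires at position(s) 9: setiniga
surface: setiniga

cell TOR=ki, GRD=mi, POLE=ol:
underlying: seti-ak-ga-u
1. f -> v, k -> g, p -> b, s -> z, t -> d / _ Z: fires at position(s) 6: setiaggau
2. i, u -> 0 / V _: fires at position(s) 9: setiagga
surface: setiagga

cell TOR=ol, GRD=mi, POLE=lu:
underlying: seti-ni-o-u
1. f -> v, k -> g, p -> b, s -> z, t -> d / _ Z: no change
2. i, u -> 0 / V _: fires at position(s) 8: setinio
surface: setinio


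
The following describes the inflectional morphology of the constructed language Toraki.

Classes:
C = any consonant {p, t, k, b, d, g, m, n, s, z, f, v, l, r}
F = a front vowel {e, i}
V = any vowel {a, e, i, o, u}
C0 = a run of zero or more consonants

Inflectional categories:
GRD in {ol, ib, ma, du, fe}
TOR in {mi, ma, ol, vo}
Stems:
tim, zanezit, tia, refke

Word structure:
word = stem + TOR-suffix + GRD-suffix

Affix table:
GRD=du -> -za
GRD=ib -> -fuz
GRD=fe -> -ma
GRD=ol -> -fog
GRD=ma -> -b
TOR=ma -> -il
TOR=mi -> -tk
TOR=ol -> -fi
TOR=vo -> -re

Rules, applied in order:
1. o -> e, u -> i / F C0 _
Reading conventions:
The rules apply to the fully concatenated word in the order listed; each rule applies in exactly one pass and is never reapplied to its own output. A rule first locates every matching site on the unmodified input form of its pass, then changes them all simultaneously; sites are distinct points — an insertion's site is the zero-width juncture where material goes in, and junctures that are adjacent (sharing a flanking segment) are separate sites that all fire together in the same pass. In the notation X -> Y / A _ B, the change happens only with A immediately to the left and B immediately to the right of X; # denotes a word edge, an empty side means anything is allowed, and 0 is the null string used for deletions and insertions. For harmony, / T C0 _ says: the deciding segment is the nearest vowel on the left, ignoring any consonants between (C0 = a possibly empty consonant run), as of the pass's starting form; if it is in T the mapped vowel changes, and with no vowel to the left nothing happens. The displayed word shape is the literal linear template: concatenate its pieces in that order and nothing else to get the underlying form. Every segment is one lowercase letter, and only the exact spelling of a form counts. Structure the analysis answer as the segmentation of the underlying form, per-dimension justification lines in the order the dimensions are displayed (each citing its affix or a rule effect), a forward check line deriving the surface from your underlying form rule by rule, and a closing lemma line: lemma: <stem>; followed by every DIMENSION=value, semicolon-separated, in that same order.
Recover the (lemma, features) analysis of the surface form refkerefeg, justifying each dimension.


underlying: refke-re-fog
GRD=ol - signalled by the affix -fog
TOR=vo - signalled by the affix -re
check: refkerefog -> refkerefeg
lemma: refke; GRD=ol; TOR=vo


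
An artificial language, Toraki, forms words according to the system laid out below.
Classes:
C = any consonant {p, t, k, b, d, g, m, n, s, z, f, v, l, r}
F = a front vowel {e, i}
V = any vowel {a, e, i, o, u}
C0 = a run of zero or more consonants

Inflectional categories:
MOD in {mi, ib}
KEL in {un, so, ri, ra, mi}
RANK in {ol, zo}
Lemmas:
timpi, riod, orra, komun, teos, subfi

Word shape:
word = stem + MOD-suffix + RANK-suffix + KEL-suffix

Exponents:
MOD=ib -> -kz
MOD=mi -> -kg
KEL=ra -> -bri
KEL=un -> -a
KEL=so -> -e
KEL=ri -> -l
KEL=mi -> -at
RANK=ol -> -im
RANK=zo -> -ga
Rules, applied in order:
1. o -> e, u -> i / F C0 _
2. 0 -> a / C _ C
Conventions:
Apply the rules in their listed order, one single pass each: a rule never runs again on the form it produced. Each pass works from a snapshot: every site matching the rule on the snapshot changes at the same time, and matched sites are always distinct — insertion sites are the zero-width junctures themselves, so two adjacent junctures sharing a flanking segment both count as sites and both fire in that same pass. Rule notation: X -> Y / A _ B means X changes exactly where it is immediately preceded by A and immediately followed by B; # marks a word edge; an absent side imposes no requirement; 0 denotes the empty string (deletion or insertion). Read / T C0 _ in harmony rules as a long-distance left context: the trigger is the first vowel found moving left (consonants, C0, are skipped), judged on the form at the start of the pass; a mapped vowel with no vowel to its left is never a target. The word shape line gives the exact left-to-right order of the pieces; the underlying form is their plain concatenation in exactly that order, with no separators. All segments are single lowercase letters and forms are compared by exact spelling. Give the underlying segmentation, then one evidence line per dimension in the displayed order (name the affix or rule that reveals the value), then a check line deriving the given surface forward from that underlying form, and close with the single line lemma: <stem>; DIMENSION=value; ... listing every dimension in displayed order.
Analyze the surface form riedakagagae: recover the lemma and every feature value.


underlying: riod-kg-ga-e
MOD=mi - signalled by the affix -kg
KEL=so - signalled by the affix -e
RANK=zo - signalled by the affix -ga
check: riodkggae -> riedkggae -> riedakagagae
lemma: riod; MOD=mi; KEL=so; RANK=zo


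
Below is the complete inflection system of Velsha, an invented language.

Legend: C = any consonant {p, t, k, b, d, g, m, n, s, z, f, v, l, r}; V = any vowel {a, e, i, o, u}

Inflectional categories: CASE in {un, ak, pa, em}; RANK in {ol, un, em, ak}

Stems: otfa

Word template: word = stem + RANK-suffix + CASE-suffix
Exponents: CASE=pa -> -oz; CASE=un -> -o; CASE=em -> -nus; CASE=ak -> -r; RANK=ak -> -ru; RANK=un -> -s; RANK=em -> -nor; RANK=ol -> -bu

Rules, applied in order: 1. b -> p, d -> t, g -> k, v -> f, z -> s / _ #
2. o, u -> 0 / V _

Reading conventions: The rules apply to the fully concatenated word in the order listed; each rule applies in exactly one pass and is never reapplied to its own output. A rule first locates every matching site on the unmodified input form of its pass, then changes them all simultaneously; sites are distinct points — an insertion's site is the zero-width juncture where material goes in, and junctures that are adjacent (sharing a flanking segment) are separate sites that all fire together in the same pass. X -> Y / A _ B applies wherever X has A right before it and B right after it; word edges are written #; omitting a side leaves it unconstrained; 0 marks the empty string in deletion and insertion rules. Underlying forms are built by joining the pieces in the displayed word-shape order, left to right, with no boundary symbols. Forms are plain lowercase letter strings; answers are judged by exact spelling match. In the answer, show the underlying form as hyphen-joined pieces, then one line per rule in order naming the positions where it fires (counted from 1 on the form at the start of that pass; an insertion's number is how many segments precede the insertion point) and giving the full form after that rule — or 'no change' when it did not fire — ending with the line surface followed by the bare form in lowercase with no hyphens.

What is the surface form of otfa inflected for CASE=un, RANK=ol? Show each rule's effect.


underlying: otfa-bu-o
1. b -> p, d -> t, g -> k, v -> f, z -> s / _ #: no change
2. o, u -> 0 / V _: fires at position(s) 7: otfabu
surface: otfabu


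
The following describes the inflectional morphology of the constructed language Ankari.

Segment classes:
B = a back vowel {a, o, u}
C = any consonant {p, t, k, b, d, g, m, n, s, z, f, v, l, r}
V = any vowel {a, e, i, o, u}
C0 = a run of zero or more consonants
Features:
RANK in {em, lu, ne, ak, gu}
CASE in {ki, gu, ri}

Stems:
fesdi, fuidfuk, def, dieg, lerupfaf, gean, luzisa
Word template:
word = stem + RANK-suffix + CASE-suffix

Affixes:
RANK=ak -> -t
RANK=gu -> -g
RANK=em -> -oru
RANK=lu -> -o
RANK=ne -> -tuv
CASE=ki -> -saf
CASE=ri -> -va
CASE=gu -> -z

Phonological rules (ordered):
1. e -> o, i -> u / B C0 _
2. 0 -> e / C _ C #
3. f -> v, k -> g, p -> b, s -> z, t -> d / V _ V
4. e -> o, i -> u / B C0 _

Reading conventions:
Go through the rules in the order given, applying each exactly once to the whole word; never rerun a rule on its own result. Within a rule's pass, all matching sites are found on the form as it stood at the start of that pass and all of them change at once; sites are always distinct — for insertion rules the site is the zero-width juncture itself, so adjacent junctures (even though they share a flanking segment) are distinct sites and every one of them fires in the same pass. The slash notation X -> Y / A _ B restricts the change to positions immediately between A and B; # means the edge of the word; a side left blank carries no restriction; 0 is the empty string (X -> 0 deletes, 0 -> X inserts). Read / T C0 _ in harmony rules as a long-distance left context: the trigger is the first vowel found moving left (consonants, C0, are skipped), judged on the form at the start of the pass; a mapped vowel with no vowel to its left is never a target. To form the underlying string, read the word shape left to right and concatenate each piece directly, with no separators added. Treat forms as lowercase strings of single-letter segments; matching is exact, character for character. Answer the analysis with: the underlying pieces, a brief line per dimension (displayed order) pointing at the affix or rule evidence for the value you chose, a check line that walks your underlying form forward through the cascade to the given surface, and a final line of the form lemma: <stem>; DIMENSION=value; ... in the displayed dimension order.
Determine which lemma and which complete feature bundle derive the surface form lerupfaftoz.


underlying: lerupfaf-t-z
RANK=ak - signalled by the affix -t
CASE=gu - signalled by the affix -z
check: lerupfaftz -> lerupfaftz -> lerupfaftez -> lerupfaftez -> lerupfaftoz
lemma: lerupfaf; RANK=ak; CASE=gu


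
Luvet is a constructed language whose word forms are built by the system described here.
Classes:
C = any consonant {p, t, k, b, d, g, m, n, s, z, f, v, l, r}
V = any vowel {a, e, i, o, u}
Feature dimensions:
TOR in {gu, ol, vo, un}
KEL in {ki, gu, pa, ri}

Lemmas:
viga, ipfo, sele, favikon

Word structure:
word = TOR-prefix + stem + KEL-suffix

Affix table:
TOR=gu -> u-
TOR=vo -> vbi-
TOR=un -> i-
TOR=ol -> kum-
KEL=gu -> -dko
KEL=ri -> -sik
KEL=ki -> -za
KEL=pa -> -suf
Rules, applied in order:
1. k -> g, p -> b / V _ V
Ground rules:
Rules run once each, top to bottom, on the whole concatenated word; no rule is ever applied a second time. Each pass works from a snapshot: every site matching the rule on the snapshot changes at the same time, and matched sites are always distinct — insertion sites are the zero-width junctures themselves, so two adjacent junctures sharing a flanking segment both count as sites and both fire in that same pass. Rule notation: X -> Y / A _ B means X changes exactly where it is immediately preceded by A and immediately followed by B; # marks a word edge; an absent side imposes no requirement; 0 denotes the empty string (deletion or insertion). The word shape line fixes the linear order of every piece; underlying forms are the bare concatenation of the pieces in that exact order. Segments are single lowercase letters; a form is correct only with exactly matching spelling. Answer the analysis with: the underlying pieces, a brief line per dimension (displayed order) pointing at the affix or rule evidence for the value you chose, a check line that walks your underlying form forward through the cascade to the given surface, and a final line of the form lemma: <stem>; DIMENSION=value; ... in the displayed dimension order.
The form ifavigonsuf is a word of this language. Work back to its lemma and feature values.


underlying: i-favikon-suf
TOR=un - signalled by the affix i-
KEL=pa - signalled by the affix -suf
check: ifavikonsuf -> ifavigonsuf
lemma: favikon; TOR=un; KEL=pa


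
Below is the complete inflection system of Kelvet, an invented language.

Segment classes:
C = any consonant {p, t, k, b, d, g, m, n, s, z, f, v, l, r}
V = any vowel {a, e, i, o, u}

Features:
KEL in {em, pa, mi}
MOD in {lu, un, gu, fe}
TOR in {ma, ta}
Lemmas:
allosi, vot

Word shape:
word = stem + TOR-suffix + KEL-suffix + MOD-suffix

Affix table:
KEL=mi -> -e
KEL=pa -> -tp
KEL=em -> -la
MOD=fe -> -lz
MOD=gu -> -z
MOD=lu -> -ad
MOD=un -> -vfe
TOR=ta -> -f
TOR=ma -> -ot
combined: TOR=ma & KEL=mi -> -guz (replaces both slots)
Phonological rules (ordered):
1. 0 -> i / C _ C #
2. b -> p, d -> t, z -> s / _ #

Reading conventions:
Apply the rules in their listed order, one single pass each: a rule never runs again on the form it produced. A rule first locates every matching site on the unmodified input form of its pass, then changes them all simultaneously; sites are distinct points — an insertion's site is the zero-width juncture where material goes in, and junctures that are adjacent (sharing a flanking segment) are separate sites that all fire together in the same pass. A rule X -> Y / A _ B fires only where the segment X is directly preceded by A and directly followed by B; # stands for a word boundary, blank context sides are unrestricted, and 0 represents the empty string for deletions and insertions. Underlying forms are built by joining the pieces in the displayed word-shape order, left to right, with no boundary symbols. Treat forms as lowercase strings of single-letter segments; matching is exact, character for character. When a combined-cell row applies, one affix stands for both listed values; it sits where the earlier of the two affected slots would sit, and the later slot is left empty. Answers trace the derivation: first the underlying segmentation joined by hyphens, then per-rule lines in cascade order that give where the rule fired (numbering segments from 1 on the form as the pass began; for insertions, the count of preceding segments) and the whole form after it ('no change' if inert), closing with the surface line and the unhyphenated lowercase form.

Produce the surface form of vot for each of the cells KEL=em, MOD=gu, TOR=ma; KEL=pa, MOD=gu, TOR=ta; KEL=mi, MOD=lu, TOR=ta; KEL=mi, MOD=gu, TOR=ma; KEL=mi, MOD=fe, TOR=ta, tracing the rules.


cell KEL=em, MOD=gu, TOR=ma:
underlying: vot-ot-la-z
1. 0 -> i / C _ C #: no change
2. b -> p, d -> t, z -> s / _ #: fires at position(s) 8: vototlas
surface: vototlas

cell KEL=pa, MOD=gu, TOR=ta:
underlying: vot-f-tp-z
1. 0 -> i / C _ C #: inserts after position(s) 6: votftpiz
2. b -> p, d -> t, z -> s / _ #: fires at position(s) 8: votftpis
surface: votftpis

cell KEL=mi, MOD=lu, TOR=ta:
underlying: vot-f-e-ad
1. 0 -> i / C _ C #: no change
2. b -> p, d -> t, z -> s / _ #: fires at position(s) 7: votfeat
surface: votfeat

cell KEL=mi, MOD=gu, TOR=ma:
underlying: vot-guz-z
1. 0 -> i / C _ C #: inserts after position(s) 6: votguziz
2. b -> p, d -> t, z -> s / _ #: fires at position(s) 8: votguzis
surface: votguzis

cell KEL=mi, MOD=fe, TOR=ta:
underlying: vot-f-e-lz
1. 0 -> i / C _ C #: inserts after position(s) 6: votfeliz
2. b -> p, d -> t, z -> s / _ #: fires at position(s) 8: votfelis
surface: votfelis
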